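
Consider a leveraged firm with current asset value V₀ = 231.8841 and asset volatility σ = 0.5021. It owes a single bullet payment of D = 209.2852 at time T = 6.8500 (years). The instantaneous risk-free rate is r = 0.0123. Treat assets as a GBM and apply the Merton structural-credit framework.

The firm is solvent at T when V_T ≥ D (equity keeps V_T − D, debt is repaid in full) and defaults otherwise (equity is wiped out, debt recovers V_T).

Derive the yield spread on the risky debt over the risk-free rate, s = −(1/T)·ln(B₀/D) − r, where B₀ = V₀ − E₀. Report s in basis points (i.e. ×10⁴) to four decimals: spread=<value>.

spread=849.1911

d₁ = [ln(V₀/D) + (r + σ²/2)T] / (σ√T)
   = [ln(231.8841/209.2852) + (0.0123 + 0.5·0.5021²)·6.8500] / (0.5021·√6.8500)
   = [0.102540 + 0.947713] / 1.314121 = 0.799205
d₂ = d₁ − σ√T = 0.799205 − 1.314121 = -0.514917
N(d₁) = 0.787914,  N(d₂) = 0.303306,  e^(−rT) = 0.919197
E₀ = V₀·N(d₁) − D·e^(−rT)·N(d₂)
   = 231.8841·0.787914 − 209.2852·0.919197·0.303306 = 124.356561
B₀ = V₀ − E₀ = 231.8841 − 124.356561 = 107.527539
spread = −(1/T)·ln(B₀/D) − r = −(1/6.8500)·ln(107.527539/209.2852) − 0.0123 = 0.08491911
in basis points: 0.08491911 × 10⁴ = 849.1911 bp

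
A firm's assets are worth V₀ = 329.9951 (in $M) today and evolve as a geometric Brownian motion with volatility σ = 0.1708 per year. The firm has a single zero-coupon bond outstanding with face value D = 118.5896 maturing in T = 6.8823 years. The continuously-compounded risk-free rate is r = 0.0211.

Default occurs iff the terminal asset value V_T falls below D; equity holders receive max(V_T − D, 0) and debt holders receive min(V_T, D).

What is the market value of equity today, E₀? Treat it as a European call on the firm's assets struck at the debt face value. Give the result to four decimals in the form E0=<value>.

E0=227.5498

d₁ = [ln(V₀/D) + (r + σ²/2)T] / (σ√T)
   = [ln(329.9951/118.5896) + (0.0211 + 0.5·0.1708²)·6.8823] / (0.1708·√6.8823)
   = [1.023409 + 0.245604] / 0.448079 = 2.832118
d₂ = d₁ − σ√T = 2.832118 − 0.448079 = 2.384039
N(d₁) = 0.997688,  N(d₂) = 0.991438,  e^(−rT) = 0.864835
E₀ = V₀·N(d₁) − D·e^(−rT)·N(d₂)
   = 329.9951·0.997688 − 118.5896·0.864835·0.991438 = 227.549812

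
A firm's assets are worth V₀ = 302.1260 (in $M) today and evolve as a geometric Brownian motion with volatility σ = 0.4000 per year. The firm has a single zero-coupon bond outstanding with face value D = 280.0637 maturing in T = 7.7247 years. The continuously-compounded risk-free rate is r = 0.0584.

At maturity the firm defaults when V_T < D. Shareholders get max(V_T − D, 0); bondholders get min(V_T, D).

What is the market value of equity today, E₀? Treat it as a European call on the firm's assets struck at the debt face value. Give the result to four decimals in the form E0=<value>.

d₁ = [ln(V₀/D) + (r + σ²/2)T] / (σ√T)
   = [ln(302.1260/280.0637) + (0.0584 + 0.5·0.4000²)·7.7247] / (0.4000·√7.7247)
   = [0.075827 + 1.069098] / 1.111734 = 1.029856
d₂ = d₁ − σ√T = 1.029856 − 1.111734 = -0.081878
N(d₁) = 0.848461,  N(d₂) = 0.467372,  e^(−rT) = 0.636913
E₀ = V₀·N(d₁) − D·e^(−rT)·N(d₂)
   = 302.1260·0.848461 − 280.0637·0.636913·0.467372 = 172.974172

E0=172.9742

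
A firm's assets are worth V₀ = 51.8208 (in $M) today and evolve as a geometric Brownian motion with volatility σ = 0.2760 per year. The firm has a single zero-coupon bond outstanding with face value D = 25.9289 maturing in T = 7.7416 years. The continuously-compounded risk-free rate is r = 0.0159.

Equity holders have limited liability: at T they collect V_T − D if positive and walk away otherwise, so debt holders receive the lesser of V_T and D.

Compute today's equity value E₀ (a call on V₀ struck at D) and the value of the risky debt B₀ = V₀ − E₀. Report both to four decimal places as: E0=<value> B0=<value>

d₁ = [ln(V₀/D) + (r + σ²/2)T] / (σ√T)
   = [ln(51.8208/25.9289) + (0.0159 + 0.5·0.2760²)·7.7416] / (0.2760·√7.7416)
   = [0.692433 + 0.417954] / 0.767935 = 1.445939
d₂ = d₁ − σ√T = 1.445939 − 0.767935 = 0.678004
N(d₁) = 0.925903,  N(d₂) = 0.751115,  e^(−rT) = 0.884183
E₀ = V₀·N(d₁) − D·e^(−rT)·N(d₂)
   = 51.8208·0.925903 − 25.9289·0.884183·0.751115 = 30.761038
B₀ = V₀ − E₀ = 51.8208 − 30.761038 = 21.059762

E0=30.7610 B0=21.0598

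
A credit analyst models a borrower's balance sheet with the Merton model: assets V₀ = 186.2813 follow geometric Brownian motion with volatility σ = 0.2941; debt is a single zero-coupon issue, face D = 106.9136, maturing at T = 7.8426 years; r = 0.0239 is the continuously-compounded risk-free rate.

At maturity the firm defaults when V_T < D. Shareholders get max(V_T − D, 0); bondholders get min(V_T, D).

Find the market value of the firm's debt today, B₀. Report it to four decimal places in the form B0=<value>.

d₁ = [ln(V₀/D) + (r + σ²/2)T] / (σ√T)
   = [ln(186.2813/106.9136) + (0.0239 + 0.5·0.2941²)·7.8426] / (0.2941·√7.8426)
   = [0.555237 + 0.526610] / 0.823617 = 1.313533
d₂ = d₁ − σ√T = 1.313533 − 0.823617 = 0.489916
N(d₁) = 0.905498,  N(d₂) = 0.687903,  e^(−rT) = 0.829080
E₀ = V₀·N(d₁) − D·e^(−rT)·N(d₂)
   = 186.2813·0.905498 − 106.9136·0.829080·0.687903 = 107.701654
B₀ = V₀ − E₀ = 186.2813 − 107.701654 = 78.579646

B0=78.5796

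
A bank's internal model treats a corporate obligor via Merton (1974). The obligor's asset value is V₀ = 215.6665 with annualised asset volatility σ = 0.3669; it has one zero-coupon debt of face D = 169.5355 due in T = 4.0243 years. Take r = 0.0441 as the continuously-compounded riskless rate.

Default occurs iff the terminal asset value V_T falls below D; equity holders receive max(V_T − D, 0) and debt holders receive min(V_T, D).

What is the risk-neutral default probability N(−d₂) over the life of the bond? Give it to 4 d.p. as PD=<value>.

d₁ = [ln(V₀/D) + (r + σ²/2)T] / (σ√T)
   = [ln(215.6665/169.5355) + (0.0441 + 0.5·0.3669²)·4.0243] / (0.3669·√4.0243)
   = [0.240671 + 0.448338] / 0.736026 = 0.936121
d₂ = d₁ − σ√T = 0.936121 − 0.736026 = 0.200096
risk-neutral PD = N(−d₂) = N(-0.200096) = 0.420703

PD=0.4207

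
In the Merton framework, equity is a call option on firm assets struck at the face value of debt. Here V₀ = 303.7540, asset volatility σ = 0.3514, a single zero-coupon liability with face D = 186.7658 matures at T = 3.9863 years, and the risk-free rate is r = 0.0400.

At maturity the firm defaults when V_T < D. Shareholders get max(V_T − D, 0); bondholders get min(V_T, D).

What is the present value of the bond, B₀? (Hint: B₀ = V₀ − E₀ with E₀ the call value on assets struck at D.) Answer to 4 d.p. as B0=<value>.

d₁ = [ln(V₀/D) + (r + σ²/2)T] / (σ√T)
   = [ln(303.7540/186.7658) + (0.0400 + 0.5·0.3514²)·3.9863] / (0.3514·√3.9863)
   = [0.486363 + 0.405570] / 0.701595 = 1.271292
d₂ = d₁ − σ√T = 1.271292 − 0.701595 = 0.569697
N(d₁) = 0.898188,  N(d₂) = 0.715558,  e^(−rT) = 0.852611
E₀ = V₀·N(d₁) − D·e^(−rT)·N(d₂)
   = 303.7540·0.898188 − 186.7658·0.852611·0.715558 = 158.883617
B₀ = V₀ − E₀ = 303.7540 − 158.883617 = 144.870383

B0=144.8704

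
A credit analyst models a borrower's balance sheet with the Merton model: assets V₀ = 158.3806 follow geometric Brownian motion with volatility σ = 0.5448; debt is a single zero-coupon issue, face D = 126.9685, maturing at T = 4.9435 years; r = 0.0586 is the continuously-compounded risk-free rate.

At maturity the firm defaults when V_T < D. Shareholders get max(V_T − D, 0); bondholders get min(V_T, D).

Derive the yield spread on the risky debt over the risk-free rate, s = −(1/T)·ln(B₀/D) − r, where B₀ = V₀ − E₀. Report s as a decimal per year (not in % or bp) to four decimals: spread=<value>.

spread=0.0779

d₁ = [ln(V₀/D) + (r + σ²/2)T] / (σ√T)
   = [ln(158.3806/126.9685) + (0.0586 + 0.5·0.5448²)·4.9435] / (0.5448·√4.9435)
   = [0.221062 + 1.023322] / 1.211307 = 1.027306
d₂ = d₁ − σ√T = 1.027306 − 1.211307 = -0.184001
N(d₁) = 0.847862,  N(d₂) = 0.427006,  e^(−rT) = 0.748496
E₀ = V₀·N(d₁) − D·e^(−rT)·N(d₂)
   = 158.3806·0.847862 − 126.9685·0.748496·0.427006 = 93.704138
B₀ = V₀ − E₀ = 158.3806 − 93.704138 = 64.676462
spread = −(1/T)·ln(B₀/D) − r = −(1/4.9435)·ln(64.676462/126.9685) − 0.0586 = 0.07785023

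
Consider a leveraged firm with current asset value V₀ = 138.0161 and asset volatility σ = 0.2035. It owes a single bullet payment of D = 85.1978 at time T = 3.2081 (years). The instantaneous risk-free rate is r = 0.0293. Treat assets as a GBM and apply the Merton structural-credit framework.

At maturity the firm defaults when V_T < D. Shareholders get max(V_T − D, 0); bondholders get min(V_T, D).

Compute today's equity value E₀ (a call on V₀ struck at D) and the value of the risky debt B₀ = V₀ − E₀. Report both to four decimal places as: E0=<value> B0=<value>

d₁ = [ln(V₀/D) + (r + σ²/2)T] / (σ√T)
   = [ln(138.0161/85.1978) + (0.0293 + 0.5·0.2035²)·3.2081] / (0.2035·√3.2081)
   = [0.482395 + 0.160425] / 0.364492 = 1.763602
d₂ = d₁ − σ√T = 1.763602 − 0.364492 = 1.399110
N(d₁) = 0.961101,  N(d₂) = 0.919110,  e^(−rT) = 0.910285
E₀ = V₀·N(d₁) − D·e^(−rT)·N(d₂)
   = 138.0161·0.961101 − 85.1978·0.910285·0.919110 = 61.366417
B₀ = V₀ − E₀ = 138.0161 − 61.366417 = 76.649683

E0=61.3664 B0=76.6497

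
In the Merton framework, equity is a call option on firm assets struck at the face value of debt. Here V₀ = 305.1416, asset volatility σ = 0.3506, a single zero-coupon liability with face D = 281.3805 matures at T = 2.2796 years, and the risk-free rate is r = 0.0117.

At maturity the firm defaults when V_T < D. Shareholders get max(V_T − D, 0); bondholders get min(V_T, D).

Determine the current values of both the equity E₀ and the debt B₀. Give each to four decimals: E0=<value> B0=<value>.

E0=77.2428 B0=227.8988

d₁ = [ln(V₀/D) + (r + σ²/2)T] / (σ√T)
   = [ln(305.1416/281.3805) + (0.0117 + 0.5·0.3506²)·2.2796] / (0.3506·√2.2796)
   = [0.081068 + 0.166776] / 0.529348 = 0.468206
d₂ = d₁ − σ√T = 0.468206 − 0.529348 = -0.061142
N(d₁) = 0.680181,  N(d₂) = 0.475623,  e^(−rT) = 0.973681
E₀ = V₀·N(d₁) − D·e^(−rT)·N(d₂)
   = 305.1416·0.680181 − 281.3805·0.973681·0.475623 = 77.242839
B₀ = V₀ − E₀ = 305.1416 − 77.242839 = 227.898761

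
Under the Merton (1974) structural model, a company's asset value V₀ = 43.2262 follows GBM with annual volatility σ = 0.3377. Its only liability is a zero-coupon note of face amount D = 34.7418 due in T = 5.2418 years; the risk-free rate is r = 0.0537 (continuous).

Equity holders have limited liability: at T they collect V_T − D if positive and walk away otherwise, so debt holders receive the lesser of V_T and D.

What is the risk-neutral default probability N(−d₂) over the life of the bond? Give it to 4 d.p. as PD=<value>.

PD=0.3974

d₁ = [ln(V₀/D) + (r + σ²/2)T] / (σ√T)
   = [ln(43.2262/34.7418) + (0.0537 + 0.5·0.3377²)·5.2418] / (0.3377·√5.2418)
   = [0.218503 + 0.580375] / 0.773163 = 1.033260
d₂ = d₁ − σ√T = 1.033260 − 0.773163 = 0.260096
risk-neutral PD = N(−d₂) = N(-0.260096) = 0.397395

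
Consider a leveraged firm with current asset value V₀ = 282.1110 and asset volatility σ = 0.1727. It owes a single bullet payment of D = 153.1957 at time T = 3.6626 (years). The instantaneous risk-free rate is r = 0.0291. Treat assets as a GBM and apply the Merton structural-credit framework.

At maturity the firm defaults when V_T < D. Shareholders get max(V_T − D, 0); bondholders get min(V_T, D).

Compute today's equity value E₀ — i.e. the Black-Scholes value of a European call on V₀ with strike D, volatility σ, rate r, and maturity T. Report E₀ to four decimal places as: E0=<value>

E0=144.7461

d₁ = [ln(V₀/D) + (r + σ²/2)T] / (σ√T)
   = [ln(282.1110/153.1957) + (0.0291 + 0.5·0.1727²)·3.6626] / (0.1727·√3.6626)
   = [0.610584 + 0.161201] / 0.330512 = 2.335121
d₂ = d₁ − σ√T = 2.335121 − 0.330512 = 2.004609
N(d₁) = 0.990231,  N(d₂) = 0.977498,  e^(−rT) = 0.898902
E₀ = V₀·N(d₁) − D·e^(−rT)·N(d₂)
   = 282.1110·0.990231 − 153.1957·0.898902·0.977498 = 144.746079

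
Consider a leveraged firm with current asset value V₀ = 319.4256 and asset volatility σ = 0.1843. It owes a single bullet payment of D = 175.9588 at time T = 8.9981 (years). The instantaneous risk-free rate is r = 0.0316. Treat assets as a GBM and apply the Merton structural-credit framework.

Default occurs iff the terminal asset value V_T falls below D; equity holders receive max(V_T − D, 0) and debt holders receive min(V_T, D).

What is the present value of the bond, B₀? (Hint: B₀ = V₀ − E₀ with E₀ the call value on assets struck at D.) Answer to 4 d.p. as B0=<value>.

d₁ = [ln(V₀/D) + (r + σ²/2)T] / (σ√T)
   = [ln(319.4256/175.9588) + (0.0316 + 0.5·0.1843²)·8.9981] / (0.1843·√8.9981)
   = [0.596275 + 0.437157] / 0.552842 = 1.869308
d₂ = d₁ − σ√T = 1.869308 − 0.552842 = 1.316467
N(d₁) = 0.969210,  N(d₂) = 0.905991,  e^(−rT) = 0.752511
E₀ = V₀·N(d₁) − D·e^(−rT)·N(d₂)
   = 319.4256·0.969210 − 175.9588·0.752511·0.905991 = 189.627383
B₀ = V₀ − E₀ = 319.4256 − 189.627383 = 129.798217

B0=129.7982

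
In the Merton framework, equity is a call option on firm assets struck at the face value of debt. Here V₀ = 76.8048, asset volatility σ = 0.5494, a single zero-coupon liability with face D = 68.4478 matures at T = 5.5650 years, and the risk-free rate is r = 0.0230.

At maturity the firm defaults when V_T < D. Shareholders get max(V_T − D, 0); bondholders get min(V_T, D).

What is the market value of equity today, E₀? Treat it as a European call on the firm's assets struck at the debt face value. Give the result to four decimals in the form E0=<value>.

d₁ = [ln(V₀/D) + (r + σ²/2)T] / (σ√T)
   = [ln(76.8048/68.4478) + (0.0230 + 0.5·0.5494²)·5.5650] / (0.5494·√5.5650)
   = [0.115196 + 0.967866] / 1.296048 = 0.835664
d₂ = d₁ − σ√T = 0.835664 − 1.296048 = -0.460384
N(d₁) = 0.798328,  N(d₂) = 0.322620,  e^(−rT) = 0.879858
E₀ = V₀·N(d₁) − D·e^(−rT)·N(d₂)
   = 76.8048·0.798328 − 68.4478·0.879858·0.322620 = 41.885842

E0=41.8858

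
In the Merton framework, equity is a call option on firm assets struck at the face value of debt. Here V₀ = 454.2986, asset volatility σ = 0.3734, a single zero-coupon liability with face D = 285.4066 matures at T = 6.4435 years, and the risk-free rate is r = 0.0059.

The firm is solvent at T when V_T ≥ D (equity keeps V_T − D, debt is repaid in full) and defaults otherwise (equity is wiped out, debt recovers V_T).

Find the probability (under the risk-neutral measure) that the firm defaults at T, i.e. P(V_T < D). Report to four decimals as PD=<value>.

d₁ = [ln(V₀/D) + (r + σ²/2)T] / (σ√T)
   = [ln(454.2986/285.4066) + (0.0059 + 0.5·0.3734²)·6.4435] / (0.3734·√6.4435)
   = [0.464840 + 0.487217] / 0.947840 = 1.004449
d₂ = d₁ − σ√T = 1.004449 − 0.947840 = 0.056608
risk-neutral PD = N(−d₂) = N(-0.056608) = 0.477429

PD=0.4774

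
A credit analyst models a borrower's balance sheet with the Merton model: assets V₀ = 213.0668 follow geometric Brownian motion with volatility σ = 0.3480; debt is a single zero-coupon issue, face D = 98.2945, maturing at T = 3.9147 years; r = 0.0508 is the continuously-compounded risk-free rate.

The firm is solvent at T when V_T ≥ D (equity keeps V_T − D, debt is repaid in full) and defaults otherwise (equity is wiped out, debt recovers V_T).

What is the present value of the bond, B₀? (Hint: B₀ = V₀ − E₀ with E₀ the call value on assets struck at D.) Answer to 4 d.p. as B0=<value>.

B0=77.4818

d₁ = [ln(V₀/D) + (r + σ²/2)T] / (σ√T)
   = [ln(213.0668/98.2945) + (0.0508 + 0.5·0.3480²)·3.9147] / (0.3480·√3.9147)
   = [0.773638 + 0.435910] / 0.688539 = 1.756687
d₂ = d₁ − σ√T = 1.756687 − 0.688539 = 1.068148
N(d₁) = 0.960514,  N(d₂) = 0.857273,  e^(−rT) = 0.819659
E₀ = V₀·N(d₁) − D·e^(−rT)·N(d₂)
   = 213.0668·0.960514 − 98.2945·0.819659·0.857273 = 135.584966
B₀ = V₀ − E₀ = 213.0668 − 135.584966 = 77.481834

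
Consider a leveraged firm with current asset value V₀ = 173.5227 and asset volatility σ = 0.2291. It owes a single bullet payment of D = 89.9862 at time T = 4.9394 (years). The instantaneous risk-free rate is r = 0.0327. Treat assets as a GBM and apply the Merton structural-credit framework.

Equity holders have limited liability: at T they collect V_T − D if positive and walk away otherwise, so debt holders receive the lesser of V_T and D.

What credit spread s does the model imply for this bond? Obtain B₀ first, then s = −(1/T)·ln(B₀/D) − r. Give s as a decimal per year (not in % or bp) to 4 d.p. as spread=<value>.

spread=0.0035

d₁ = [ln(V₀/D) + (r + σ²/2)T] / (σ√T)
   = [ln(173.5227/89.9862) + (0.0327 + 0.5·0.2291²)·4.9394] / (0.2291·√4.9394)
   = [0.656652 + 0.291145] / 0.509169 = 1.861458
d₂ = d₁ − σ√T = 1.861458 − 0.509169 = 1.352289
N(d₁) = 0.968660,  N(d₂) = 0.911858,  e^(−rT) = 0.850851
E₀ = V₀·N(d₁) − D·e^(−rT)·N(d₂)
   = 173.5227·0.968660 − 89.9862·0.850851·0.911858 = 98.268240
B₀ = V₀ − E₀ = 173.5227 − 98.268240 = 75.254460
spread = −(1/T)·ln(B₀/D) − r = −(1/4.9394)·ln(75.254460/89.9862) − 0.0327 = 0.00349491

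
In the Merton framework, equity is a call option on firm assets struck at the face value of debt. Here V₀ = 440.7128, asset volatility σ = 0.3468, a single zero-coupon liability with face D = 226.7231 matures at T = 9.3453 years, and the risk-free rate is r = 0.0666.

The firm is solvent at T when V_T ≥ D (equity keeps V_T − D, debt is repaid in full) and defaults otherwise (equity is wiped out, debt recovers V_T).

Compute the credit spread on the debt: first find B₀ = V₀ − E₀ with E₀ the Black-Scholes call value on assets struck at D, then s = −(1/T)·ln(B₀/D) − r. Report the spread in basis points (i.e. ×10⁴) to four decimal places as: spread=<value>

spread=112.8098

d₁ = [ln(V₀/D) + (r + σ²/2)T] / (σ√T)
   = [ln(440.7128/226.7231) + (0.0666 + 0.5·0.3468²)·9.3453] / (0.3468·√9.3453)
   = [0.664664 + 1.184378] / 1.060170 = 1.744098
d₂ = d₁ − σ√T = 1.744098 − 1.060170 = 0.683928
N(d₁) = 0.959429,  N(d₂) = 0.752990,  e^(−rT) = 0.536657
E₀ = V₀·N(d₁) − D·e^(−rT)·N(d₂)
   = 440.7128·0.959429 − 226.7231·0.536657·0.752990 = 331.214571
B₀ = V₀ − E₀ = 440.7128 − 331.214571 = 109.498229
spread = −(1/T)·ln(B₀/D) − r = −(1/9.3453)·ln(109.498229/226.7231) − 0.0666 = 0.01128098
in basis points: 0.01128098 × 10⁴ = 112.8098 bp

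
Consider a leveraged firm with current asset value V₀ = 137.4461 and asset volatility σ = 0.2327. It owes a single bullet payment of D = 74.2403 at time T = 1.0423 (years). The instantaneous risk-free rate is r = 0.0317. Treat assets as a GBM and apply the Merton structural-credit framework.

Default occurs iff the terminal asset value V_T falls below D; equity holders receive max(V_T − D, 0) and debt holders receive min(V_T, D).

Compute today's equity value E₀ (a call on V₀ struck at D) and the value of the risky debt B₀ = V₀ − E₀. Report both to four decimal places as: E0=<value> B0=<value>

E0=65.6411 B0=71.8050

d₁ = [ln(V₀/D) + (r + σ²/2)T] / (σ√T)
   = [ln(137.4461/74.2403) + (0.0317 + 0.5·0.2327²)·1.0423] / (0.2327·√1.0423)
   = [0.615925 + 0.061261] / 0.237571 = 2.850460
d₂ = d₁ − σ√T = 2.850460 − 0.237571 = 2.612889
N(d₁) = 0.997817,  N(d₂) = 0.995511,  e^(−rT) = 0.967499
E₀ = V₀·N(d₁) − D·e^(−rT)·N(d₂)
   = 137.4461·0.997817 − 74.2403·0.967499·0.995511 = 65.641103
B₀ = V₀ − E₀ = 137.4461 − 65.641103 = 71.804997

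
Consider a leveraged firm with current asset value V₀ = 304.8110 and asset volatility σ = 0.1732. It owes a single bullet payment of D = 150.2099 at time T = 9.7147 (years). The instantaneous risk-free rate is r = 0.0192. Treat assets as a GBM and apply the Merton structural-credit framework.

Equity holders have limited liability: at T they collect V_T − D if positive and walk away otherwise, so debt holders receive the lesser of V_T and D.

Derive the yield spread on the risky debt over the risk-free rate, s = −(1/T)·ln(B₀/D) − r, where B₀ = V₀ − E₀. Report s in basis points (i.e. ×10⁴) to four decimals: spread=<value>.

spread=17.3325

d₁ = [ln(V₀/D) + (r + σ²/2)T] / (σ√T)
   = [ln(304.8110/150.2099) + (0.0192 + 0.5·0.1732²)·9.7147] / (0.1732·√9.7147)
   = [0.707658 + 0.332234] / 0.539837 = 1.926309
d₂ = d₁ − σ√T = 1.926309 − 0.539837 = 1.386472
N(d₁) = 0.972967,  N(d₂) = 0.917199,  e^(−rT) = 0.829840
E₀ = V₀·N(d₁) − D·e^(−rT)·N(d₂)
   = 304.8110·0.972967 − 150.2099·0.829840·0.917199 = 182.242086
B₀ = V₀ − E₀ = 304.8110 − 182.242086 = 122.568914
spread = −(1/T)·ln(B₀/D) − r = −(1/9.7147)·ln(122.568914/150.2099) − 0.0192 = 0.00173325
in basis points: 0.00173325 × 10⁴ = 17.3325 bp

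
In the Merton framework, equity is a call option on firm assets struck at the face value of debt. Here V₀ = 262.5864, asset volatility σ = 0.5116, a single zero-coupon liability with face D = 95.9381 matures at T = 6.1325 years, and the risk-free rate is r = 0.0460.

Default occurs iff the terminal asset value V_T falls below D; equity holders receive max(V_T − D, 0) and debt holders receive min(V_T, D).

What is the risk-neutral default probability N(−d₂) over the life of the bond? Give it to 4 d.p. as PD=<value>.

PD=0.3505

d₁ = [ln(V₀/D) + (r + σ²/2)T] / (σ√T)
   = [ln(262.5864/95.9381) + (0.0460 + 0.5·0.5116²)·6.1325] / (0.5116·√6.1325)
   = [1.006877 + 1.084639] / 1.266920 = 1.650866
d₂ = d₁ − σ√T = 1.650866 − 1.266920 = 0.383946
risk-neutral PD = N(−d₂) = N(-0.383946) = 0.350509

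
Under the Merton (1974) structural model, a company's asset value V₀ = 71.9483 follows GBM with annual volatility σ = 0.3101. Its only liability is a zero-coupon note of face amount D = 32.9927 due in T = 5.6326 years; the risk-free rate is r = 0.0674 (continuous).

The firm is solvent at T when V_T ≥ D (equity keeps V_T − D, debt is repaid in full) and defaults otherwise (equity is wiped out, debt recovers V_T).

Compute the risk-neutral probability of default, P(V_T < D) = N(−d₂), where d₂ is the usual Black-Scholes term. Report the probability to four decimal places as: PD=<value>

d₁ = [ln(V₀/D) + (r + σ²/2)T] / (σ√T)
   = [ln(71.9483/32.9927) + (0.0674 + 0.5·0.3101²)·5.6326] / (0.3101·√5.6326)
   = [0.779661 + 0.650458] / 0.735963 = 1.943194
d₂ = d₁ − σ√T = 1.943194 − 0.735963 = 1.207231
risk-neutral PD = N(−d₂) = N(-1.207231) = 0.113672

PD=0.1137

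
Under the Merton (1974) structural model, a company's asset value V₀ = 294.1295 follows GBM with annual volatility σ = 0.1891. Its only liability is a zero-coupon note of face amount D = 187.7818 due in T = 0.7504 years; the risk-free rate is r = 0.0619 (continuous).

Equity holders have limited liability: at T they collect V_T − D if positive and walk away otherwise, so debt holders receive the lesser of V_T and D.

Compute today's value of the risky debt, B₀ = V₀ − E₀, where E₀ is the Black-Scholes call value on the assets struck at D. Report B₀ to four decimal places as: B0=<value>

B0=179.2456

d₁ = [ln(V₀/D) + (r + σ²/2)T] / (σ√T)
   = [ln(294.1295/187.7818) + (0.0619 + 0.5·0.1891²)·0.7504] / (0.1891·√0.7504)
   = [0.448739 + 0.059866] / 0.163809 = 3.104871
d₂ = d₁ − σ√T = 3.104871 − 0.163809 = 2.941062
N(d₁) = 0.999048,  N(d₂) = 0.998365,  e^(−rT) = 0.954613
E₀ = V₀·N(d₁) − D·e^(−rT)·N(d₂)
   = 294.1295·0.999048 − 187.7818·0.954613·0.998365 = 114.883856
B₀ = V₀ − E₀ = 294.1295 − 114.883856 = 179.245644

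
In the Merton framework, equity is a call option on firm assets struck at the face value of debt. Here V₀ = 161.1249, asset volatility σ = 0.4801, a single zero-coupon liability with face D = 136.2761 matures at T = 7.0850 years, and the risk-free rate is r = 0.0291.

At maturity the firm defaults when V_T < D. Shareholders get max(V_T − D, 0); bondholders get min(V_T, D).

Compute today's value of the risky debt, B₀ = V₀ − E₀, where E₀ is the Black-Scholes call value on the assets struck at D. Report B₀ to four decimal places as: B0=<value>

d₁ = [ln(V₀/D) + (r + σ²/2)T] / (σ√T)
   = [ln(161.1249/136.2761) + (0.0291 + 0.5·0.4801²)·7.0850] / (0.4801·√7.0850)
   = [0.167497 + 1.022706] / 1.277914 = 0.931364
d₂ = d₁ − σ√T = 0.931364 − 1.277914 = -0.346551
N(d₁) = 0.824167,  N(d₂) = 0.364465,  e^(−rT) = 0.813692
E₀ = V₀·N(d₁) − D·e^(−rT)·N(d₂)
   = 161.1249·0.824167 − 136.2761·0.813692·0.364465 = 92.379572
B₀ = V₀ − E₀ = 161.1249 − 92.379572 = 68.745328

B0=68.7453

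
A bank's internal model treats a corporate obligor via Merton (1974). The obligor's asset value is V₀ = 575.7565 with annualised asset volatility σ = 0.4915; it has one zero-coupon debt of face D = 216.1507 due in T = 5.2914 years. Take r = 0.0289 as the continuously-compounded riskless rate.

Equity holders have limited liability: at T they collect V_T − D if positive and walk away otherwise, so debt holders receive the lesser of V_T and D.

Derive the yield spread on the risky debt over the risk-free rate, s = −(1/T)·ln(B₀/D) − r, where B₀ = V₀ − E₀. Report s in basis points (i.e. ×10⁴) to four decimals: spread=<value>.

spread=306.0759

d₁ = [ln(V₀/D) + (r + σ²/2)T] / (σ√T)
   = [ln(575.7565/216.1507) + (0.0289 + 0.5·0.4915²)·5.2914] / (0.4915·√5.2914)
   = [0.979709 + 0.792049] / 1.130600 = 1.567096
d₂ = d₁ − σ√T = 1.567096 − 1.130600 = 0.436496
N(d₁) = 0.941454,  N(d₂) = 0.668762,  e^(−rT) = 0.858197
E₀ = V₀·N(d₁) − D·e^(−rT)·N(d₂)
   = 575.7565·0.941454 − 216.1507·0.858197·0.668762 = 417.992952
B₀ = V₀ − E₀ = 575.7565 − 417.992952 = 157.763548
spread = −(1/T)·ln(B₀/D) − r = −(1/5.2914)·ln(157.763548/216.1507) − 0.0289 = 0.03060759
in basis points: 0.03060759 × 10⁴ = 306.0759 bp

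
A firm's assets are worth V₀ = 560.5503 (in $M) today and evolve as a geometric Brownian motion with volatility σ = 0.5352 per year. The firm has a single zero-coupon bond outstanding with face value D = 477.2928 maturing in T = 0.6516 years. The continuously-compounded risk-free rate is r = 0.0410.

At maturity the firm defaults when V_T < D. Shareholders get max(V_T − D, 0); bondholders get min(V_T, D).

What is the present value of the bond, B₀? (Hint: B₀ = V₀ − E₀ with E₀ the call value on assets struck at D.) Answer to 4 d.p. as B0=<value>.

B0=416.9846

d₁ = [ln(V₀/D) + (r + σ²/2)T] / (σ√T)
   = [ln(560.5503/477.2928) + (0.0410 + 0.5·0.5352²)·0.6516] / (0.5352·√0.6516)
   = [0.160789 + 0.120037] / 0.432023 = 0.650027
d₂ = d₁ − σ√T = 0.650027 − 0.432023 = 0.218004
N(d₁) = 0.742162,  N(d₂) = 0.586287,  e^(−rT) = 0.973638
E₀ = V₀·N(d₁) − D·e^(−rT)·N(d₂)
   = 560.5503·0.742162 − 477.2928·0.973638·0.586287 = 143.565732
B₀ = V₀ − E₀ = 560.5503 − 143.565732 = 416.984568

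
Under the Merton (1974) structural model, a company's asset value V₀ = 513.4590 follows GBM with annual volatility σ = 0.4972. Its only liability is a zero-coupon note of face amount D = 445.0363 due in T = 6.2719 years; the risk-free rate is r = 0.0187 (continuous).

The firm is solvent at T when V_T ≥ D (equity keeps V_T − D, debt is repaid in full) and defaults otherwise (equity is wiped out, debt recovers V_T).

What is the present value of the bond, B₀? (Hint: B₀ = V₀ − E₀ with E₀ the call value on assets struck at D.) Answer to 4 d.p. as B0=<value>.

d₁ = [ln(V₀/D) + (r + σ²/2)T] / (σ√T)
   = [ln(513.4590/445.0363) + (0.0187 + 0.5·0.4972²)·6.2719] / (0.4972·√6.2719)
   = [0.143014 + 0.892516] / 1.245176 = 0.831634
d₂ = d₁ − σ√T = 0.831634 − 1.245176 = -0.413542
N(d₁) = 0.797192,  N(d₂) = 0.339605,  e^(−rT) = 0.889332
E₀ = V₀·N(d₁) − D·e^(−rT)·N(d₂)
   = 513.4590·0.797192 − 445.0363·0.889332·0.339605 = 274.914992
B₀ = V₀ − E₀ = 513.4590 − 274.914992 = 238.544008

B0=238.5440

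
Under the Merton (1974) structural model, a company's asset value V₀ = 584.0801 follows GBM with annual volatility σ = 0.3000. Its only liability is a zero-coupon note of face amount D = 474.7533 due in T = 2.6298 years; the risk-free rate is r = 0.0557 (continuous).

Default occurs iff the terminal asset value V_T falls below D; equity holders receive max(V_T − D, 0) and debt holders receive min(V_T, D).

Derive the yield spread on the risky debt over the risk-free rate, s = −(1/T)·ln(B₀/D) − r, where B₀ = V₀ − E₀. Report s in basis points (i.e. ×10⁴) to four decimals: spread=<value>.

spread=308.3674

d₁ = [ln(V₀/D) + (r + σ²/2)T] / (σ√T)
   = [ln(584.0801/474.7533) + (0.0557 + 0.5·0.3000²)·2.6298] / (0.3000·√2.6298)
   = [0.207243 + 0.264821] / 0.486500 = 0.970327
d₂ = d₁ − σ√T = 0.970327 − 0.486500 = 0.483827
N(d₁) = 0.834058,  N(d₂) = 0.685746,  e^(−rT) = 0.863743
E₀ = V₀·N(d₁) − D·e^(−rT)·N(d₂)
   = 584.0801·0.834058 − 474.7533·0.863743·0.685746 = 205.956550
B₀ = V₀ − E₀ = 584.0801 − 205.956550 = 378.123550
spread = −(1/T)·ln(B₀/D) − r = −(1/2.6298)·ln(378.123550/474.7533) − 0.0557 = 0.03083674
in basis points: 0.03083674 × 10⁴ = 308.3674 bp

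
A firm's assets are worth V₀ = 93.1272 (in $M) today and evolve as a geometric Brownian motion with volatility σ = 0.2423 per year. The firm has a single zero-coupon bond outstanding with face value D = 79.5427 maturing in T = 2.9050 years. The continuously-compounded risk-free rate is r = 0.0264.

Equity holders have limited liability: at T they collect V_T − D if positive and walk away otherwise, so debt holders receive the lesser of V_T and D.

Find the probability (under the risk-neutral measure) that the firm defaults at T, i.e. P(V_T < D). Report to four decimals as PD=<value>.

PD=0.3590

d₁ = [ln(V₀/D) + (r + σ²/2)T] / (σ√T)
   = [ln(93.1272/79.5427) + (0.0264 + 0.5·0.2423²)·2.9050] / (0.2423·√2.9050)
   = [0.157672 + 0.161967] / 0.412978 = 0.773988
d₂ = d₁ − σ√T = 0.773988 − 0.412978 = 0.361010
risk-neutral PD = N(−d₂) = N(-0.361010) = 0.359046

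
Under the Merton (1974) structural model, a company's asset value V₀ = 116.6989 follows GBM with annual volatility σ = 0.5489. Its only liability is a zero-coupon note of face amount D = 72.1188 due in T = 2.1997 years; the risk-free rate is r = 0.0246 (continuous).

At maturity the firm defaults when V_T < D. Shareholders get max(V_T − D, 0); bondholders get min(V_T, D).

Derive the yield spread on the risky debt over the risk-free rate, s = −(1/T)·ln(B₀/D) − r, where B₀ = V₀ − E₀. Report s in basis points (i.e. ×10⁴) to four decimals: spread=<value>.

d₁ = [ln(V₀/D) + (r + σ²/2)T] / (σ√T)
   = [ln(116.6989/72.1188) + (0.0246 + 0.5·0.5489²)·2.1997] / (0.5489·√2.1997)
   = [0.481282 + 0.385488] / 0.814095 = 1.064704
d₂ = d₁ − σ√T = 1.064704 − 0.814095 = 0.250609
N(d₁) = 0.856495,  N(d₂) = 0.598942,  e^(−rT) = 0.947325
E₀ = V₀·N(d₁) − D·e^(−rT)·N(d₂)
   = 116.6989·0.856495 − 72.1188·0.947325·0.598942 = 59.032338
B₀ = V₀ − E₀ = 116.6989 − 59.032338 = 57.666562
spread = −(1/T)·ln(B₀/D) − r = −(1/2.1997)·ln(57.666562/72.1188) − 0.0246 = 0.07706716
in basis points: 0.07706716 × 10⁴ = 770.6716 bp

spread=770.6716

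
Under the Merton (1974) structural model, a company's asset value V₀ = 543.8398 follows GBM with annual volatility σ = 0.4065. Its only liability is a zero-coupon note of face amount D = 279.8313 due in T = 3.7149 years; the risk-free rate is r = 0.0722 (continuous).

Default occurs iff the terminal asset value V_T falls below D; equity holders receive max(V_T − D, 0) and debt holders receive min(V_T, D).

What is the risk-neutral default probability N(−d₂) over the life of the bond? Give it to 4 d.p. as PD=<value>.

PD=0.2122

d₁ = [ln(V₀/D) + (r + σ²/2)T] / (σ√T)
   = [ln(543.8398/279.8313) + (0.0722 + 0.5·0.4065²)·3.7149] / (0.4065·√3.7149)
   = [0.664468 + 0.575145] / 0.783491 = 1.582166
d₂ = d₁ − σ√T = 1.582166 − 0.783491 = 0.798674
risk-neutral PD = N(−d₂) = N(-0.798674) = 0.212240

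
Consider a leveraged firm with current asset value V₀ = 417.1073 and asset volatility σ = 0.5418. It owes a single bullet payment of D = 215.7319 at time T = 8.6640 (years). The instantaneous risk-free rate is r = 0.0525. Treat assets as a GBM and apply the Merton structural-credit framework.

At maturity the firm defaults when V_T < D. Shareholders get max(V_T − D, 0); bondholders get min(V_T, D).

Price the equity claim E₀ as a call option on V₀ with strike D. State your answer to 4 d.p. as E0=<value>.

E0=325.9651

d₁ = [ln(V₀/D) + (r + σ²/2)T] / (σ√T)
   = [ln(417.1073/215.7319) + (0.0525 + 0.5·0.5418²)·8.6640] / (0.5418·√8.6640)
   = [0.659307 + 1.726507] / 1.594771 = 1.496023
d₂ = d₁ − σ√T = 1.496023 − 1.594771 = -0.098747
N(d₁) = 0.932676,  N(d₂) = 0.460669,  e^(−rT) = 0.634537
E₀ = V₀·N(d₁) − D·e^(−rT)·N(d₂)
   = 417.1073·0.932676 − 215.7319·0.634537·0.460669 = 325.965092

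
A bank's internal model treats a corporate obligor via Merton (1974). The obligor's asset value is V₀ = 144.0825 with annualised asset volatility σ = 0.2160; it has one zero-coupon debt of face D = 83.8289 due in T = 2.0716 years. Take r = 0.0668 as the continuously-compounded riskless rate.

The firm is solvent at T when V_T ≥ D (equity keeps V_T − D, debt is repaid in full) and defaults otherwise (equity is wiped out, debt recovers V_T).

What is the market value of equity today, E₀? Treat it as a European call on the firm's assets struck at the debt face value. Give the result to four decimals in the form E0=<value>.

E0=71.2472

d₁ = [ln(V₀/D) + (r + σ²/2)T] / (σ√T)
   = [ln(144.0825/83.8289) + (0.0668 + 0.5·0.2160²)·2.0716] / (0.2160·√2.0716)
   = [0.541608 + 0.186709] / 0.310890 = 2.342685
d₂ = d₁ − σ√T = 2.342685 − 0.310890 = 2.031796
N(d₁) = 0.990427,  N(d₂) = 0.978913,  e^(−rT) = 0.870765
E₀ = V₀·N(d₁) − D·e^(−rT)·N(d₂)
   = 144.0825·0.990427 − 83.8289·0.870765·0.978913 = 71.247207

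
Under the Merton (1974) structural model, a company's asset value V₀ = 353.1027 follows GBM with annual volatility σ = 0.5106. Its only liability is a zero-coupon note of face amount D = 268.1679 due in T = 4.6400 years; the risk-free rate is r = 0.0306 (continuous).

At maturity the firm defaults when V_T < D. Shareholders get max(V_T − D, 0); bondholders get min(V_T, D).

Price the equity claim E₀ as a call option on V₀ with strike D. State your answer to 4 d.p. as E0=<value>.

d₁ = [ln(V₀/D) + (r + σ²/2)T] / (σ√T)
   = [ln(353.1027/268.1679) + (0.0306 + 0.5·0.5106²)·4.6400] / (0.5106·√4.6400)
   = [0.275146 + 0.746837] / 1.099866 = 0.929188
d₂ = d₁ − σ√T = 0.929188 − 1.099866 = -0.170678
N(d₁) = 0.823604,  N(d₂) = 0.432238,  e^(−rT) = 0.867635
E₀ = V₀·N(d₁) − D·e^(−rT)·N(d₂)
   = 353.1027·0.823604 − 268.1679·0.867635·0.432238 = 190.247115

E0=190.2471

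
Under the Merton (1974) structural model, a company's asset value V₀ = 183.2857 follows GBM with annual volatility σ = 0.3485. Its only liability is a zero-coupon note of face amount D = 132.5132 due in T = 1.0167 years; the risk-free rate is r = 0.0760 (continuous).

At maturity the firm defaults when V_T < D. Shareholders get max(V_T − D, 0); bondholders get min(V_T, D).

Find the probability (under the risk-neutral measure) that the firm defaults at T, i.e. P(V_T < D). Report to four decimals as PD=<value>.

d₁ = [ln(V₀/D) + (r + σ²/2)T] / (σ√T)
   = [ln(183.2857/132.5132) + (0.0760 + 0.5·0.3485²)·1.0167] / (0.3485·√1.0167)
   = [0.324364 + 0.139009] / 0.351398 = 1.318657
d₂ = d₁ − σ√T = 1.318657 − 0.351398 = 0.967259
risk-neutral PD = N(−d₂) = N(-0.967259) = 0.166707

PD=0.1667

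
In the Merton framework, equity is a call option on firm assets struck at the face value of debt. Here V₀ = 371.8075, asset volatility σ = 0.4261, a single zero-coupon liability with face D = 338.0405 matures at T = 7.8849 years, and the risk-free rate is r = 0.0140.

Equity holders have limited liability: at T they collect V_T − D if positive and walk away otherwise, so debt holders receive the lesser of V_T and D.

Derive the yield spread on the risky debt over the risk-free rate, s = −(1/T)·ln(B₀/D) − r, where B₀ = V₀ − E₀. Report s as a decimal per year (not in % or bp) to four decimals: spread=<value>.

spread=0.0635

d₁ = [ln(V₀/D) + (r + σ²/2)T] / (σ√T)
   = [ln(371.8075/338.0405) + (0.0140 + 0.5·0.4261²)·7.8849] / (0.4261·√7.8849)
   = [0.095211 + 0.826185] / 1.196492 = 0.770081
d₂ = d₁ − σ√T = 0.770081 − 1.196492 = -0.426411
N(d₁) = 0.779374,  N(d₂) = 0.334904,  e^(−rT) = 0.895486
E₀ = V₀·N(d₁) − D·e^(−rT)·N(d₂)
   = 371.8075·0.779374 − 338.0405·0.895486·0.334904 = 188.398039
B₀ = V₀ − E₀ = 371.8075 − 188.398039 = 183.409461
spread = −(1/T)·ln(B₀/D) − r = −(1/7.8849)·ln(183.409461/338.0405) − 0.0140 = 0.06354627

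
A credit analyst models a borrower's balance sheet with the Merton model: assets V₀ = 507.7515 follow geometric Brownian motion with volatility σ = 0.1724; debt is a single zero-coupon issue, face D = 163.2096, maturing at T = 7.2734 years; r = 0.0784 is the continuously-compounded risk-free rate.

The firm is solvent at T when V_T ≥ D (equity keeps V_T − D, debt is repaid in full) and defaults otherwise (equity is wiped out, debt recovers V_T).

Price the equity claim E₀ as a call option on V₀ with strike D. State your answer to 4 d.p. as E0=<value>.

d₁ = [ln(V₀/D) + (r + σ²/2)T] / (σ√T)
   = [ln(507.7515/163.2096) + (0.0784 + 0.5·0.1724²)·7.2734] / (0.1724·√7.2734)
   = [1.134957 + 0.678324] / 0.464950 = 3.899950
d₂ = d₁ − σ√T = 3.899950 − 0.464950 = 3.435000
N(d₁) = 0.999952,  N(d₂) = 0.999704,  e^(−rT) = 0.565393
E₀ = V₀·N(d₁) − D·e^(−rT)·N(d₂)
   = 507.7515·0.999952 − 163.2096·0.565393·0.999704 = 415.476880

E0=415.4769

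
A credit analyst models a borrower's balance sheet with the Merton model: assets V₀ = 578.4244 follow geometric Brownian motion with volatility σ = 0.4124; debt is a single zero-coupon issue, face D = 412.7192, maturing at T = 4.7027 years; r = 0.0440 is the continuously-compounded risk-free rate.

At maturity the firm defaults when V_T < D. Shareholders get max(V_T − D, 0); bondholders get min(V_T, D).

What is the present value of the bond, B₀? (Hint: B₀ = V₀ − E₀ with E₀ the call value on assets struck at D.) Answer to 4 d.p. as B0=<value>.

d₁ = [ln(V₀/D) + (r + σ²/2)T] / (σ√T)
   = [ln(578.4244/412.7192) + (0.0440 + 0.5·0.4124²)·4.7027] / (0.4124·√4.7027)
   = [0.337540 + 0.606822] / 0.894319 = 1.055957
d₂ = d₁ − σ√T = 1.055957 − 0.894319 = 0.161638
N(d₁) = 0.854506,  N(d₂) = 0.564205,  e^(−rT) = 0.813086
E₀ = V₀·N(d₁) − D·e^(−rT)·N(d₂)
   = 578.4244·0.854506 − 412.7192·0.813086·0.564205 = 304.933577
B₀ = V₀ − E₀ = 578.4244 − 304.933577 = 273.490823

B0=273.4908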